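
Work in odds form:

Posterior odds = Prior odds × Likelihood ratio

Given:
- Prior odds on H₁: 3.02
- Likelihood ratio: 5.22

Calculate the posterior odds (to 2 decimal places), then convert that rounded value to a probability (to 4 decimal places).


Step 1: Calculate posterior odds
Posterior odds = Prior odds × LR
               = 3.02 × 5.22
               = 15.76

Step 2: Convert to probability
P(H₁|E) = Posterior odds / (1 + Posterior odds)
       = 15.76 / (1 + 15.76)
       = 15.76 / 16.76
       = 0.9403

The evidence increased P(H₁) from 0.7512 to 0.9403.


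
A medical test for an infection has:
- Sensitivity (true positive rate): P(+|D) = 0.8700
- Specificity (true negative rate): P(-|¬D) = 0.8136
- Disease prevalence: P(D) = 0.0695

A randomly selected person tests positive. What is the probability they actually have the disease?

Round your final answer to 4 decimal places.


Let D = has disease, + = positive test

Given:
- P(D) = 0.0695 (prevalence)
- P(+|D) = 0.8700 (sensitivity)
- P(-|¬D) = 0.8136 (specificity)
- P(+|¬D) = 0.1864 (false positive rate = 1 - specificity)

Step 1: Find P(+)
P(+) = P(+|D)P(D) + P(+|¬D)P(¬D)
     = 0.8700 × 0.0695 + 0.1864 × 0.9305
     = 0.06046500 + 0.17344520
     = 0.23391020

Step 2: Apply Bayes' theorem for P(D|+)
P(D|+) = P(+|D)P(D) / P(+)
       = 0.06046500 / 0.23391020
       = 0.2585


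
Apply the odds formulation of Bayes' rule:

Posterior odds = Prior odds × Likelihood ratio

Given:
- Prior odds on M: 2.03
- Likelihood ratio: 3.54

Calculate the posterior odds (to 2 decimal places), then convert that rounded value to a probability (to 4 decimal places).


Step 1: Calculate posterior odds
Posterior odds = Prior odds × LR
               = 2.03 × 3.54
               = 7.19

Step 2: Convert to probability
P(M|E) = Posterior odds / (1 + Posterior odds)
       = 7.19 / (1 + 7.19)
       = 7.19 / 8.19
       = 0.8779

The evidence increased P(M) from 0.6700 to 0.8779.


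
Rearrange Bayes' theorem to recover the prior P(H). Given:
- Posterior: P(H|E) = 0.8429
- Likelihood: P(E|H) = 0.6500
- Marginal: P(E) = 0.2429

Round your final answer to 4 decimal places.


From Bayes' theorem: P(H|E) = P(E|H) × P(H) / P(E)

Rearranging for P(H):
P(H) = P(H|E) × P(E) / P(E|H)
     = 0.8429 × 0.2429 / 0.6500
     = 0.20474041 / 0.6500
     = 0.3150


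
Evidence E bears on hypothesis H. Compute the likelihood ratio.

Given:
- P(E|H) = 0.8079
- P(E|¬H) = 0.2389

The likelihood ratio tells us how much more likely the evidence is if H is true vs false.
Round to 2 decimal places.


Likelihood Ratio (LR) = P(E|H) / P(E|¬H)

LR = 0.8079 / 0.2389
   = 3.38

The evidence is 3.38 times more likely if H is true than if H is false.
Because LR exceeds 1, E is evidence for H.


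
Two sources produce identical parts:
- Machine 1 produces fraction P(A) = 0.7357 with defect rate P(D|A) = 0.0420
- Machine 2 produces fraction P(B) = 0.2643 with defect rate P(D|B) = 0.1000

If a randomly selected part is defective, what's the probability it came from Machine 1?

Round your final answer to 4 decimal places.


Let A = from Machine 1, D = defective

Given:
- P(A) = 0.7357, P(B) = 0.2643
- P(D|A) = 0.0420, P(D|B) = 0.1000

Step 1: Find P(D)
P(D) = P(D|A)P(A) + P(D|B)P(B)
     = 0.0420 × 0.7357 + 0.1000 × 0.2643
     = 0.03089940 + 0.02643000
     = 0.05732940

Step 2: Apply Bayes' theorem
P(A|D) = P(D|A)P(A) / P(D)
       = 0.03089940 / 0.05732940
       = 0.5390


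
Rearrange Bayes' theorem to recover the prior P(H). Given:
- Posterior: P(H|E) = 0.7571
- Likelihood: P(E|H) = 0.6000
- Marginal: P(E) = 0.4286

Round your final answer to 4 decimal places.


From Bayes' theorem: P(H|E) = P(E|H) × P(H) / P(E)

Rearranging for P(H):
P(H) = P(H|E) × P(E) / P(E|H)
     = 0.7571 × 0.4286 / 0.6000
     = 0.32449306 / 0.6000
     = 0.5408


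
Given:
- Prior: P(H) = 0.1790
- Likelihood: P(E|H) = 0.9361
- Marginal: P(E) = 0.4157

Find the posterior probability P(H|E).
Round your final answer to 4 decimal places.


Using Bayes' theorem:

P(H|E) = P(E|H) × P(H) / P(E)
       = 0.9361 × 0.1790 / 0.4157
       = 0.16756190 / 0.4157
       = 0.4031

The evidence strengthens our belief in H.
Prior: 0.1790 → Posterior: 0.4031


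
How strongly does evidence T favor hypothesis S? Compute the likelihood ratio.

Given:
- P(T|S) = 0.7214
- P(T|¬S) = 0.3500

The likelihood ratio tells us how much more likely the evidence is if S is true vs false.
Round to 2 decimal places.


Likelihood Ratio (LR) = P(T|S) / P(T|¬S)

LR = 0.7214 / 0.3500
   = 2.06

The evidence is 2.06 times more likely if S is true than if S is false.
Because LR exceeds 1, T is evidence for S.


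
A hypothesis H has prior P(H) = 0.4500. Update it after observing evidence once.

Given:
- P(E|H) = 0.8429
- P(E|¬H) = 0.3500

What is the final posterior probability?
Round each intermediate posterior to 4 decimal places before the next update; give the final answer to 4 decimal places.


Sequential Bayesian updating:

Initial prior: P(H) = 0.4500

Update 1:
  P(E) = 0.8429 × 0.4500 + 0.3500 × 0.5500 = 0.37930500 + 0.19250000 = 0.57180500
  P(H|E) = 0.37930500 / 0.57180500 = 0.6633

Final posterior: 0.6633


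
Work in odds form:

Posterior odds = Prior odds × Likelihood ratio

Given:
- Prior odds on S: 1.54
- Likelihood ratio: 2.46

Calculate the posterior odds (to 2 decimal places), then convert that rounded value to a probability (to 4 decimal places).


Step 1: Calculate posterior odds
Posterior odds = Prior odds × LR
               = 1.54 × 2.46
               = 3.79

Step 2: Convert to probability
P(S|E) = Posterior odds / (1 + Posterior odds)
       = 3.79 / (1 + 3.79)
       = 3.79 / 4.79
       = 0.7912

The evidence increased P(S) from 0.6063 to 0.7912.


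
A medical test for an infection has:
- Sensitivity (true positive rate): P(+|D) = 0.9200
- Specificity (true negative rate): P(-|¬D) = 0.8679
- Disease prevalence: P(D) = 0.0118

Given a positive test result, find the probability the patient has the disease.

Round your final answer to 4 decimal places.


Let D = has disease, + = positive test

Given:
- P(D) = 0.0118 (prevalence)
- P(+|D) = 0.9200 (sensitivity)
- P(-|¬D) = 0.8679 (specificity)
- P(+|¬D) = 0.1321 (false positive rate = 1 - specificity)

Step 1: Find P(+)
P(+) = P(+|D)P(D) + P(+|¬D)P(¬D)
     = 0.9200 × 0.0118 + 0.1321 × 0.9882
     = 0.01085600 + 0.13054122
     = 0.14139722

Step 2: Apply Bayes' theorem for P(D|+)
P(D|+) = P(+|D)P(D) / P(+)
       = 0.01085600 / 0.14139722
       = 0.0768


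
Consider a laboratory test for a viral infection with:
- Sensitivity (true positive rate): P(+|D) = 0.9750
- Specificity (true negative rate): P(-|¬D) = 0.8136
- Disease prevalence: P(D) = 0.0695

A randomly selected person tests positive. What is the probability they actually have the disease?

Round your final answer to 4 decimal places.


Let D = has disease, + = positive test

Given:
- P(D) = 0.0695 (prevalence)
- P(+|D) = 0.9750 (sensitivity)
- P(-|¬D) = 0.8136 (specificity)
- P(+|¬D) = 0.1864 (false positive rate = 1 - specificity)

Step 1: Find P(+)
P(+) = P(+|D)P(D) + P(+|¬D)P(¬D)
     = 0.9750 × 0.0695 + 0.1864 × 0.9305
     = 0.06776250 + 0.17344520
     = 0.24120770

Step 2: Apply Bayes' theorem for P(D|+)
P(D|+) = P(+|D)P(D) / P(+)
       = 0.06776250 / 0.24120770
       = 0.2809


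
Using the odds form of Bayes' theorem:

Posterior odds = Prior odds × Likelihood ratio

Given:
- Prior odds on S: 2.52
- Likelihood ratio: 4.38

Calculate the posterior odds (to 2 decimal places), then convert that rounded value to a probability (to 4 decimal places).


Step 1: Calculate posterior odds
Posterior odds = Prior odds × LR
               = 2.52 × 4.38
               = 11.04

Step 2: Convert to probability
P(S|E) = Posterior odds / (1 + Posterior odds)
       = 11.04 / (1 + 11.04)
       = 11.04 / 12.04
       = 0.9169

The evidence increased P(S) from 0.7159 to 0.9169.


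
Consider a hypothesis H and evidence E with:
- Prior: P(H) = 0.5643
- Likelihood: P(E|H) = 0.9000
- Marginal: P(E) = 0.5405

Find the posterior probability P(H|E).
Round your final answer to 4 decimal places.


Using Bayes' theorem:

P(H|E) = P(E|H) × P(H) / P(E)
       = 0.9000 × 0.5643 / 0.5405
       = 0.50787000 / 0.5405
       = 0.9396

The evidence strengthens our belief in H.
Prior: 0.5643 → Posterior: 0.9396


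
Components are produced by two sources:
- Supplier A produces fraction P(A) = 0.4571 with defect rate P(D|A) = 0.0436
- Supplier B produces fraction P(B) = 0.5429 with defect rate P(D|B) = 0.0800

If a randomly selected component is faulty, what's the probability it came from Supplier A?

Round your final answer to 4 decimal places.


Let A = from Supplier A, D = faulty

Given:
- P(A) = 0.4571, P(B) = 0.5429
- P(D|A) = 0.0436, P(D|B) = 0.0800

Step 1: Find P(D)
P(D) = P(D|A)P(A) + P(D|B)P(B)
     = 0.0436 × 0.4571 + 0.0800 × 0.5429
     = 0.01992956 + 0.04343200
     = 0.06336156

Step 2: Apply Bayes' theorem
P(A|D) = P(D|A)P(A) / P(D)
       = 0.01992956 / 0.06336156
       = 0.3145


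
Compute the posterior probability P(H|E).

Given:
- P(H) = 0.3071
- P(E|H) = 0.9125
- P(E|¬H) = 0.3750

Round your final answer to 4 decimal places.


Bayes' theorem: P(H|E) = P(E|H) × P(H) / P(E)

Step 1: Calculate P(E) using law of total probability
P(E) = P(E|H)P(H) + P(E|¬H)P(¬H)
     = 0.9125 × 0.3071 + 0.3750 × 0.6929
     = 0.28022875 + 0.25983750
     = 0.54006625

Step 2: Apply Bayes' theorem
P(H|E) = P(E|H) × P(H) / P(E)
       = 0.28022875 / 0.54006625
       = 0.5189


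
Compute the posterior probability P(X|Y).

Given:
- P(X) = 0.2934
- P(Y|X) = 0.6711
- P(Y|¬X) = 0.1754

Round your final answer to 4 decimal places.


Bayes' theorem: P(X|Y) = P(Y|X) × P(X) / P(Y)

Step 1: Calculate P(Y) using law of total probability
P(Y) = P(Y|X)P(X) + P(Y|¬X)P(¬X)
     = 0.6711 × 0.2934 + 0.1754 × 0.7066
     = 0.19690074 + 0.12393764
     = 0.32083838

Step 2: Apply Bayes' theorem
P(X|Y) = P(Y|X) × P(X) / P(Y)
       = 0.19690074 / 0.32083838
       = 0.6137


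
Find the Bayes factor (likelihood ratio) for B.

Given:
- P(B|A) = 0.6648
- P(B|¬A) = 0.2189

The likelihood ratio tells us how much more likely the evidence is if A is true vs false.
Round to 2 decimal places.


Likelihood Ratio (LR) = P(B|A) / P(B|¬A)

LR = 0.6648 / 0.2189
   = 3.04

The evidence is 3.04 times more likely if A is true than if A is false.
LR > 1, so observing B raises the odds in favor of A.


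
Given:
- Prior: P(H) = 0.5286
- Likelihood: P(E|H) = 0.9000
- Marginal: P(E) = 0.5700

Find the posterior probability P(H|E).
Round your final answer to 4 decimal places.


Using Bayes' theorem:

P(H|E) = P(E|H) × P(H) / P(E)
       = 0.9000 × 0.5286 / 0.5700
       = 0.47574000 / 0.5700
       = 0.8346

The evidence strengthens our belief in H.
Prior: 0.5286 → Posterior: 0.8346


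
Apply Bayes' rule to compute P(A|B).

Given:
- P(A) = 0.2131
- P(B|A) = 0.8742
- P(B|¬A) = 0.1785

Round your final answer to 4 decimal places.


Bayes' theorem: P(A|B) = P(B|A) × P(A) / P(B)

Step 1: Calculate P(B) using law of total probability
P(B) = P(B|A)P(A) + P(B|¬A)P(¬A)
     = 0.8742 × 0.2131 + 0.1785 × 0.7869
     = 0.18629202 + 0.14046165
     = 0.32675367

Step 2: Apply Bayes' theorem
P(A|B) = P(B|A) × P(A) / P(B)
       = 0.18629202 / 0.32675367
       = 0.5701


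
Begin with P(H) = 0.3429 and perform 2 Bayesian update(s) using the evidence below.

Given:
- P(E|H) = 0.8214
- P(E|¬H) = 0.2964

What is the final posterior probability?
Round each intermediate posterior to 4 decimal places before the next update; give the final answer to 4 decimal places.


Sequential Bayesian updating:

Initial prior: P(H) = 0.3429

Update 1:
  P(E) = 0.8214 × 0.3429 + 0.2964 × 0.6571 = 0.28165806 + 0.19476444 = 0.47642250
  P(H|E) = 0.28165806 / 0.47642250 = 0.5912

Update 2:
  P(E) = 0.8214 × 0.5912 + 0.2964 × 0.4088 = 0.48561168 + 0.12116832 = 0.60678000
  P(H|E) = 0.48561168 / 0.60678000 = 0.8003

Final posterior: 0.8003


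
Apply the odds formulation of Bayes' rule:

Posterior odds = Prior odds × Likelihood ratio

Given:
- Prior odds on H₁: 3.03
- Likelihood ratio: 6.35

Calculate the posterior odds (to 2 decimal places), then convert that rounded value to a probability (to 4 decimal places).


Step 1: Calculate posterior odds
Posterior odds = Prior odds × LR
               = 3.03 × 6.35
               = 19.24

Step 2: Convert to probability
P(H₁|E) = Posterior odds / (1 + Posterior odds)
       = 19.24 / (1 + 19.24)
       = 19.24 / 20.24
       = 0.9506

The evidence increased P(H₁) from 0.7519 to 0.9506.


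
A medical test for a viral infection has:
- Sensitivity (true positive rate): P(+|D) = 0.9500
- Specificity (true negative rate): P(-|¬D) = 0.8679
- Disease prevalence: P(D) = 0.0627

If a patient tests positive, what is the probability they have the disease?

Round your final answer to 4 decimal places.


Let D = has disease, + = positive test

Given:
- P(D) = 0.0627 (prevalence)
- P(+|D) = 0.9500 (sensitivity)
- P(-|¬D) = 0.8679 (specificity)
- P(+|¬D) = 0.1321 (false positive rate = 1 - specificity)

Step 1: Find P(+)
P(+) = P(+|D)P(D) + P(+|¬D)P(¬D)
     = 0.9500 × 0.0627 + 0.1321 × 0.9373
     = 0.05956500 + 0.12381733
     = 0.18338233

Step 2: Apply Bayes' theorem for P(D|+)
P(D|+) = P(+|D)P(D) / P(+)
       = 0.05956500 / 0.18338233
       = 0.3248


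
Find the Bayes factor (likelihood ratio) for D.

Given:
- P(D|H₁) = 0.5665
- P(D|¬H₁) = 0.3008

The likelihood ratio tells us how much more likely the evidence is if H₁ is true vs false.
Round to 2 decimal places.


Likelihood Ratio (LR) = P(D|H₁) / P(D|¬H₁)

LR = 0.5665 / 0.3008
   = 1.88

The evidence is 1.88 times more likely if H₁ is true than if H₁ is false.
LR > 1, so observing D raises the odds in favor of H₁.


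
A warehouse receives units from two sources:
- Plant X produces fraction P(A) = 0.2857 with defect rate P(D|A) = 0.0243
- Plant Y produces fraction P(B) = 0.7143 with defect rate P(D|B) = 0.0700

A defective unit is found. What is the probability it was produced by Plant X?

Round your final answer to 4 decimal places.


Let A = from Plant X, D = defective

Given:
- P(A) = 0.2857, P(B) = 0.7143
- P(D|A) = 0.0243, P(D|B) = 0.0700

Step 1: Find P(D)
P(D) = P(D|A)P(A) + P(D|B)P(B)
     = 0.0243 × 0.2857 + 0.0700 × 0.7143
     = 0.00694251 + 0.05000100
     = 0.05694351

Step 2: Apply Bayes' theorem
P(A|D) = P(D|A)P(A) / P(D)
       = 0.00694251 / 0.05694351
       = 0.1219


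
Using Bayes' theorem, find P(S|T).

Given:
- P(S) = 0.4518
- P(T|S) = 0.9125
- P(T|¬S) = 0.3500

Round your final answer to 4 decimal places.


Bayes' theorem: P(S|T) = P(T|S) × P(S) / P(T)

Step 1: Calculate P(T) using law of total probability
P(T) = P(T|S)P(S) + P(T|¬S)P(¬S)
     = 0.9125 × 0.4518 + 0.3500 × 0.5482
     = 0.41226750 + 0.19187000
     = 0.60413750

Step 2: Apply Bayes' theorem
P(S|T) = P(T|S) × P(S) / P(T)
       = 0.41226750 / 0.60413750
       = 0.6824


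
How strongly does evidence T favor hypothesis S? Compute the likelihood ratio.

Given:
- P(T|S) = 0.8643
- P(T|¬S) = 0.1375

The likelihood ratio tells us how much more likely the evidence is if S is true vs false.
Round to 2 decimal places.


Likelihood Ratio (LR) = P(T|S) / P(T|¬S)

LR = 0.8643 / 0.1375
   = 6.29

The evidence is 6.29 times more likely if S is true than if S is false.
Since LR > 1, the evidence supports S over ¬S.


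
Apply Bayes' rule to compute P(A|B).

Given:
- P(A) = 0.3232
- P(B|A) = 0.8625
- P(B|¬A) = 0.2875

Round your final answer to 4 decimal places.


Bayes' theorem: P(A|B) = P(B|A) × P(A) / P(B)

Step 1: Calculate P(B) using law of total probability
P(B) = P(B|A)P(A) + P(B|¬A)P(¬A)
     = 0.8625 × 0.3232 + 0.2875 × 0.6768
     = 0.27876000 + 0.19458000
     = 0.47334000

Step 2: Apply Bayes' theorem
P(A|B) = P(B|A) × P(A) / P(B)
       = 0.27876000 / 0.47334000
       = 0.5889


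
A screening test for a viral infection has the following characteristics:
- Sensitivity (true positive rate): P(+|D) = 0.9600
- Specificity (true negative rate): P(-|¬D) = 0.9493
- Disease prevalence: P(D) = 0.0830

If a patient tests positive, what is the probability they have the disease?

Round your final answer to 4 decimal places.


Let D = has disease, + = positive test

Given:
- P(D) = 0.0830 (prevalence)
- P(+|D) = 0.9600 (sensitivity)
- P(-|¬D) = 0.9493 (specificity)
- P(+|¬D) = 0.0507 (false positive rate = 1 - specificity)

Step 1: Find P(+)
P(+) = P(+|D)P(D) + P(+|¬D)P(¬D)
     = 0.9600 × 0.0830 + 0.0507 × 0.9170
     = 0.07968000 + 0.04649190
     = 0.12617190

Step 2: Apply Bayes' theorem for P(D|+)
P(D|+) = P(+|D)P(D) / P(+)
       = 0.07968000 / 0.12617190
       = 0.6315


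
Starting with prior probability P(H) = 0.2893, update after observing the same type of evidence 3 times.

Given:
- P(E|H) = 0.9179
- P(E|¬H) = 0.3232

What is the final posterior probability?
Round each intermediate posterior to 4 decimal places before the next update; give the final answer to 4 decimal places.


Sequential Bayesian updating:

Initial prior: P(H) = 0.2893

Update 1:
  P(E) = 0.9179 × 0.2893 + 0.3232 × 0.7107 = 0.26554847 + 0.22969824 = 0.49524671
  P(H|E) = 0.26554847 / 0.49524671 = 0.5362

Update 2:
  P(E) = 0.9179 × 0.5362 + 0.3232 × 0.4638 = 0.49217798 + 0.14990016 = 0.64207814
  P(H|E) = 0.49217798 / 0.64207814 = 0.7665

Update 3:
  P(E) = 0.9179 × 0.7665 + 0.3232 × 0.2335 = 0.70357035 + 0.07546720 = 0.77903755
  P(H|E) = 0.70357035 / 0.77903755 = 0.9031

Final posterior: 0.9031


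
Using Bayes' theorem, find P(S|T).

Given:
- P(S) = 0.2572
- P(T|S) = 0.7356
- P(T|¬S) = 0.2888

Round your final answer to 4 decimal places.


Bayes' theorem: P(S|T) = P(T|S) × P(S) / P(T)

Step 1: Calculate P(T) using law of total probability
P(T) = P(T|S)P(S) + P(T|¬S)P(¬S)
     = 0.7356 × 0.2572 + 0.2888 × 0.7428
     = 0.18919632 + 0.21452064
     = 0.40371696

Step 2: Apply Bayes' theorem
P(S|T) = P(T|S) × P(S) / P(T)
       = 0.18919632 / 0.40371696
       = 0.4686


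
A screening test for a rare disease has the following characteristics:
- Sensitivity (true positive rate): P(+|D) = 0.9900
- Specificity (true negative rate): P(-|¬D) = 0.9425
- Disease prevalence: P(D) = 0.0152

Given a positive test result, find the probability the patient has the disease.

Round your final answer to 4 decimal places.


Let D = has disease, + = positive test

Given:
- P(D) = 0.0152 (prevalence)
- P(+|D) = 0.9900 (sensitivity)
- P(-|¬D) = 0.9425 (specificity)
- P(+|¬D) = 0.0575 (false positive rate = 1 - specificity)

Step 1: Find P(+)
P(+) = P(+|D)P(D) + P(+|¬D)P(¬D)
     = 0.9900 × 0.0152 + 0.0575 × 0.9848
     = 0.01504800 + 0.05662600
     = 0.07167400

Step 2: Apply Bayes' theorem for P(D|+)
P(D|+) = P(+|D)P(D) / P(+)
       = 0.01504800 / 0.07167400
       = 0.2100


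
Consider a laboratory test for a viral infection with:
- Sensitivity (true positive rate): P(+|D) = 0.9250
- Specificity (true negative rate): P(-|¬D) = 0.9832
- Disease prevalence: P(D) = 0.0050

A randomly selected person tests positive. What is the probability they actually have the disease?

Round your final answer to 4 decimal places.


Let D = has disease, + = positive test

Given:
- P(D) = 0.0050 (prevalence)
- P(+|D) = 0.9250 (sensitivity)
- P(-|¬D) = 0.9832 (specificity)
- P(+|¬D) = 0.0168 (false positive rate = 1 - specificity)

Step 1: Find P(+)
P(+) = P(+|D)P(D) + P(+|¬D)P(¬D)
     = 0.9250 × 0.0050 + 0.0168 × 0.9950
     = 0.00462500 + 0.01671600
     = 0.02134100

Step 2: Apply Bayes' theorem for P(D|+)
P(D|+) = P(+|D)P(D) / P(+)
       = 0.00462500 / 0.02134100
       = 0.2167


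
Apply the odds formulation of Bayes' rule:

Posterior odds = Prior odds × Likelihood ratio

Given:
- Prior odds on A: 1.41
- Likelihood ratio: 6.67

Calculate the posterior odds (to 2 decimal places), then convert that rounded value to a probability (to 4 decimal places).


Step 1: Calculate posterior odds
Posterior odds = Prior odds × LR
               = 1.41 × 6.67
               = 9.40

Step 2: Convert to probability
P(A|E) = Posterior odds / (1 + Posterior odds)
       = 9.40 / (1 + 9.40)
       = 9.40 / 10.40
       = 0.9038

The evidence increased P(A) from 0.5851 to 0.9038.


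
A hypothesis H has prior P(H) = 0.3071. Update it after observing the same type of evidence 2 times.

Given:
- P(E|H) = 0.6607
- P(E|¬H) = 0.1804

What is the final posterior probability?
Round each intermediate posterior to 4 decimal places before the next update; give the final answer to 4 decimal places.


Sequential Bayesian updating:

Initial prior: P(H) = 0.3071

Update 1:
  P(E) = 0.6607 × 0.3071 + 0.1804 × 0.6929 = 0.20290097 + 0.12499916 = 0.32790013
  P(H|E) = 0.20290097 / 0.32790013 = 0.6188

Update 2:
  P(E) = 0.6607 × 0.6188 + 0.1804 × 0.3812 = 0.40884116 + 0.06876848 = 0.47760964
  P(H|E) = 0.40884116 / 0.47760964 = 0.8560

Final posterior: 0.8560


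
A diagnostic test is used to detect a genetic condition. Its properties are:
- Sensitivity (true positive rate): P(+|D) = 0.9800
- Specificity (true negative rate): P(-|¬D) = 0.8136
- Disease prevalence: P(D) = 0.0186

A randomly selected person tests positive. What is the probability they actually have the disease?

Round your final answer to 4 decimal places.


Let D = has disease, + = positive test

Given:
- P(D) = 0.0186 (prevalence)
- P(+|D) = 0.9800 (sensitivity)
- P(-|¬D) = 0.8136 (specificity)
- P(+|¬D) = 0.1864 (false positive rate = 1 - specificity)

Step 1: Find P(+)
P(+) = P(+|D)P(D) + P(+|¬D)P(¬D)
     = 0.9800 × 0.0186 + 0.1864 × 0.9814
     = 0.01822800 + 0.18293296
     = 0.20116096

Step 2: Apply Bayes' theorem for P(D|+)
P(D|+) = P(+|D)P(D) / P(+)
       = 0.01822800 / 0.20116096
       = 0.0906


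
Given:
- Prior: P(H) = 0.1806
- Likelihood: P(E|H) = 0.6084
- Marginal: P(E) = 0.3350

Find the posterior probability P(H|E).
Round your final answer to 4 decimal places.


Using Bayes' theorem:

P(H|E) = P(E|H) × P(H) / P(E)
       = 0.6084 × 0.1806 / 0.3350
       = 0.10987704 / 0.3350
       = 0.3280

The evidence strengthens our belief in H.
Prior: 0.1806 → Posterior: 0.3280


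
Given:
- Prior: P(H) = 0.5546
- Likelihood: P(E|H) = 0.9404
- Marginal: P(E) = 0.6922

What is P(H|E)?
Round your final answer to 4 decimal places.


Using Bayes' theorem:

P(H|E) = P(E|H) × P(H) / P(E)
       = 0.9404 × 0.5546 / 0.6922
       = 0.52154584 / 0.6922
       = 0.7535

The evidence strengthens our belief in H.
Prior: 0.5546 → Posterior: 0.7535


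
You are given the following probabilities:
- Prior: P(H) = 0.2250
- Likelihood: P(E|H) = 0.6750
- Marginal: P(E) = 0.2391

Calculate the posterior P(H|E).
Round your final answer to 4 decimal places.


Using Bayes' theorem:

P(H|E) = P(E|H) × P(H) / P(E)
       = 0.6750 × 0.2250 / 0.2391
       = 0.15187500 / 0.2391
       = 0.6352

The evidence strengthens our belief in H.
Prior: 0.2250 → Posterior: 0.6352


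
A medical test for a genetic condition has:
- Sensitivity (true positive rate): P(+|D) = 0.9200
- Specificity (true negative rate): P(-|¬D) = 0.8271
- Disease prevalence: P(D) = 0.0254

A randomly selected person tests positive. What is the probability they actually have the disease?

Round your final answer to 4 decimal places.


Let D = has disease, + = positive test

Given:
- P(D) = 0.0254 (prevalence)
- P(+|D) = 0.9200 (sensitivity)
- P(-|¬D) = 0.8271 (specificity)
- P(+|¬D) = 0.1729 (false positive rate = 1 - specificity)

Step 1: Find P(+)
P(+) = P(+|D)P(D) + P(+|¬D)P(¬D)
     = 0.9200 × 0.0254 + 0.1729 × 0.9746
     = 0.02336800 + 0.16850834
     = 0.19187634

Step 2: Apply Bayes' theorem for P(D|+)
P(D|+) = P(+|D)P(D) / P(+)
       = 0.02336800 / 0.19187634
       = 0.1218


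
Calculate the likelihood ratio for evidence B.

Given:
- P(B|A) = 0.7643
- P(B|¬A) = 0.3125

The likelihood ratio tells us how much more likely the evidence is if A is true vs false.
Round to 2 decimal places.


Likelihood Ratio (LR) = P(B|A) / P(B|¬A)

LR = 0.7643 / 0.3125
   = 2.45

The evidence is 2.45 times more likely if A is true than if A is false.
LR > 1, so observing B raises the odds in favor of A.


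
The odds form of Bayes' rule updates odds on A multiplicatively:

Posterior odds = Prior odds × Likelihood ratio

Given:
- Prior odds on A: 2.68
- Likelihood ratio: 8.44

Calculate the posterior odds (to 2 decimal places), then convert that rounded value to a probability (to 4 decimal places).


Step 1: Calculate posterior odds
Posterior odds = Prior odds × LR
               = 2.68 × 8.44
               = 22.62

Step 2: Convert to probability
P(A|E) = Posterior odds / (1 + Posterior odds)
       = 22.62 / (1 + 22.62)
       = 22.62 / 23.62
       = 0.9577

The evidence increased P(A) from 0.7283 to 0.9577.


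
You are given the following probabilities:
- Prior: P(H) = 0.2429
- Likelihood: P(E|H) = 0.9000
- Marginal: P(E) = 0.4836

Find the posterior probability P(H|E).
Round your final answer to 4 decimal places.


Using Bayes' theorem:

P(H|E) = P(E|H) × P(H) / P(E)
       = 0.9000 × 0.2429 / 0.4836
       = 0.21861000 / 0.4836
       = 0.4520

The evidence strengthens our belief in H.
Prior: 0.2429 → Posterior: 0.4520


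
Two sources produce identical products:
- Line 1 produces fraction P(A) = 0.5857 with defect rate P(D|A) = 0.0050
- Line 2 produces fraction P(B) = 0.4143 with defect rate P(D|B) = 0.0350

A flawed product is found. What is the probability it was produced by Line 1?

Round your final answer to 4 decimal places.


Let A = from Line 1, D = flawed

Given:
- P(A) = 0.5857, P(B) = 0.4143
- P(D|A) = 0.0050, P(D|B) = 0.0350

Step 1: Find P(D)
P(D) = P(D|A)P(A) + P(D|B)P(B)
     = 0.0050 × 0.5857 + 0.0350 × 0.4143
     = 0.00292850 + 0.01450050
     = 0.01742900

Step 2: Apply Bayes' theorem
P(A|D) = P(D|A)P(A) / P(D)
       = 0.00292850 / 0.01742900
       = 0.1680


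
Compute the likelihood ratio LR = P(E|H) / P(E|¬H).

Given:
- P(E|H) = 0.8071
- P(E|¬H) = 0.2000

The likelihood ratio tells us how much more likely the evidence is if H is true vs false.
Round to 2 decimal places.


Likelihood Ratio (LR) = P(E|H) / P(E|¬H)

LR = 0.8071 / 0.2000
   = 4.04

The evidence is 4.04 times more likely if H is true than if H is false.
Since LR > 1, the evidence supports H over ¬H.


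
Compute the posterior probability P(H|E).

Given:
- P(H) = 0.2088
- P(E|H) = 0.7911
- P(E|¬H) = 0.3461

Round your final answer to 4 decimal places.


Bayes' theorem: P(H|E) = P(E|H) × P(H) / P(E)

Step 1: Calculate P(E) using law of total probability
P(E) = P(E|H)P(H) + P(E|¬H)P(¬H)
     = 0.7911 × 0.2088 + 0.3461 × 0.7912
     = 0.16518168 + 0.27383432
     = 0.43901600

Step 2: Apply Bayes' theorem
P(H|E) = P(E|H) × P(H) / P(E)
       = 0.16518168 / 0.43901600
       = 0.3763


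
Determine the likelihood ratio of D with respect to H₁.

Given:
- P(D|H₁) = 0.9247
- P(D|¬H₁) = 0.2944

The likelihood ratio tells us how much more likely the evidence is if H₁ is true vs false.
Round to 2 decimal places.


Likelihood Ratio (LR) = P(D|H₁) / P(D|¬H₁)

LR = 0.9247 / 0.2944
   = 3.14

The evidence is 3.14 times more likely if H₁ is true than if H₁ is false.
Because LR exceeds 1, D is evidence for H₁.


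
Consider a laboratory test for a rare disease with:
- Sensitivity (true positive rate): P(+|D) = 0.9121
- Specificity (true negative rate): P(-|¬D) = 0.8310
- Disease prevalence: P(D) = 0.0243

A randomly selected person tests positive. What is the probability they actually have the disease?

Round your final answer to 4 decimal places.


Let D = has disease, + = positive test

Given:
- P(D) = 0.0243 (prevalence)
- P(+|D) = 0.9121 (sensitivity)
- P(-|¬D) = 0.8310 (specificity)
- P(+|¬D) = 0.1690 (false positive rate = 1 - specificity)

Step 1: Find P(+)
P(+) = P(+|D)P(D) + P(+|¬D)P(¬D)
     = 0.9121 × 0.0243 + 0.1690 × 0.9757
     = 0.02216403 + 0.16489330
     = 0.18705733

Step 2: Apply Bayes' theorem for P(D|+)
P(D|+) = P(+|D)P(D) / P(+)
       = 0.02216403 / 0.18705733
       = 0.1185


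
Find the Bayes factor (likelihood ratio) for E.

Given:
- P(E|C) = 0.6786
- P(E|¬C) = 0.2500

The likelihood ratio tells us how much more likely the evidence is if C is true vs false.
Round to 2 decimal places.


Likelihood Ratio (LR) = P(E|C) / P(E|¬C)

LR = 0.6786 / 0.2500
   = 2.71

The evidence is 2.71 times more likely if C is true than if C is false.
Because LR exceeds 1, E is evidence for C.


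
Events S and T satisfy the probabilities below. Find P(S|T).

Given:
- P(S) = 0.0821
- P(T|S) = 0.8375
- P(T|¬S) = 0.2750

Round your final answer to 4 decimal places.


Bayes' theorem: P(S|T) = P(T|S) × P(S) / P(T)

Step 1: Calculate P(T) using law of total probability
P(T) = P(T|S)P(S) + P(T|¬S)P(¬S)
     = 0.8375 × 0.0821 + 0.2750 × 0.9179
     = 0.06875875 + 0.25242250
     = 0.32118125

Step 2: Apply Bayes' theorem
P(S|T) = P(T|S) × P(S) / P(T)
       = 0.06875875 / 0.32118125
       = 0.2141


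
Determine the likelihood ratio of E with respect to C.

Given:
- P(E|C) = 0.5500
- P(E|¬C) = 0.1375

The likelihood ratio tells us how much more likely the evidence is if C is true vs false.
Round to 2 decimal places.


Likelihood Ratio (LR) = P(E|C) / P(E|¬C)

LR = 0.5500 / 0.1375
   = 4.00

The evidence is 4.00 times more likely if C is true than if C is false.
Since LR > 1, the evidence supports C over ¬C.


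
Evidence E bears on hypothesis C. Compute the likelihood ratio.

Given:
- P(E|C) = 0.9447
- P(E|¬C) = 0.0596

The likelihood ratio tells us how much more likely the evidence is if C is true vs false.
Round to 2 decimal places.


Likelihood Ratio (LR) = P(E|C) / P(E|¬C)

LR = 0.9447 / 0.0596
   = 15.85

The evidence is 15.85 times more likely if C is true than if C is false.
Because LR exceeds 1, E is evidence for C.


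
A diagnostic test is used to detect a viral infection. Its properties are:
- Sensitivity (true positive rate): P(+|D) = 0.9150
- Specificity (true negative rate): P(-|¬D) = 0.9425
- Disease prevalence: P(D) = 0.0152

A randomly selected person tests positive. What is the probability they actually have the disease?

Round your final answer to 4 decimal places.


Let D = has disease, + = positive test

Given:
- P(D) = 0.0152 (prevalence)
- P(+|D) = 0.9150 (sensitivity)
- P(-|¬D) = 0.9425 (specificity)
- P(+|¬D) = 0.0575 (false positive rate = 1 - specificity)

Step 1: Find P(+)
P(+) = P(+|D)P(D) + P(+|¬D)P(¬D)
     = 0.9150 × 0.0152 + 0.0575 × 0.9848
     = 0.01390800 + 0.05662600
     = 0.07053400

Step 2: Apply Bayes' theorem for P(D|+)
P(D|+) = P(+|D)P(D) / P(+)
       = 0.01390800 / 0.07053400
       = 0.1972


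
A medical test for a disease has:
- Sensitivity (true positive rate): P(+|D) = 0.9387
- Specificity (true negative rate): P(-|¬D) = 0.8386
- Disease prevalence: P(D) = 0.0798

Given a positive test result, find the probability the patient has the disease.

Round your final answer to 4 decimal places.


Let D = has disease, + = positive test

Given:
- P(D) = 0.0798 (prevalence)
- P(+|D) = 0.9387 (sensitivity)
- P(-|¬D) = 0.8386 (specificity)
- P(+|¬D) = 0.1614 (false positive rate = 1 - specificity)

Step 1: Find P(+)
P(+) = P(+|D)P(D) + P(+|¬D)P(¬D)
     = 0.9387 × 0.0798 + 0.1614 × 0.9202
     = 0.07490826 + 0.14852028
     = 0.22342854

Step 2: Apply Bayes' theorem for P(D|+)
P(D|+) = P(+|D)P(D) / P(+)
       = 0.07490826 / 0.22342854
       = 0.3353


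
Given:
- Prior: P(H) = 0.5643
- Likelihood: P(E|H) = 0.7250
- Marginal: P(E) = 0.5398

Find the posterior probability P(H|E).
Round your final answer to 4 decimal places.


Using Bayes' theorem:

P(H|E) = P(E|H) × P(H) / P(E)
       = 0.7250 × 0.5643 / 0.5398
       = 0.40911750 / 0.5398
       = 0.7579

The evidence strengthens our belief in H.
Prior: 0.5643 → Posterior: 0.7579


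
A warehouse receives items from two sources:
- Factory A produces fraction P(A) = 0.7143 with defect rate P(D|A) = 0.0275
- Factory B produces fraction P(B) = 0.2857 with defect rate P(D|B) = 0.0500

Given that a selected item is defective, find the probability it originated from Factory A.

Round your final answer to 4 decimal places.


Let A = from Factory A, D = defective

Given:
- P(A) = 0.7143, P(B) = 0.2857
- P(D|A) = 0.0275, P(D|B) = 0.0500

Step 1: Find P(D)
P(D) = P(D|A)P(A) + P(D|B)P(B)
     = 0.0275 × 0.7143 + 0.0500 × 0.2857
     = 0.01964325 + 0.01428500
     = 0.03392825

Step 2: Apply Bayes' theorem
P(A|D) = P(D|A)P(A) / P(D)
       = 0.01964325 / 0.03392825
       = 0.5790


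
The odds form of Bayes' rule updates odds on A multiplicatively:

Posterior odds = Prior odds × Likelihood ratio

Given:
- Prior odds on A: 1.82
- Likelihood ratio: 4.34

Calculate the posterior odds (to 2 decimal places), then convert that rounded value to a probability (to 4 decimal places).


Step 1: Calculate posterior odds
Posterior odds = Prior odds × LR
               = 1.82 × 4.34
               = 7.90

Step 2: Convert to probability
P(A|E) = Posterior odds / (1 + Posterior odds)
       = 7.90 / (1 + 7.90)
       = 7.90 / 8.90
       = 0.8876

The evidence increased P(A) from 0.6454 to 0.8876.


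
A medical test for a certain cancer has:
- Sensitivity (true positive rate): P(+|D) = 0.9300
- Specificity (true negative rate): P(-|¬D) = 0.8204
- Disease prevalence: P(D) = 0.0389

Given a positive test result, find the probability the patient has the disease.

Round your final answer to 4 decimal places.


Let D = has disease, + = positive test

Given:
- P(D) = 0.0389 (prevalence)
- P(+|D) = 0.9300 (sensitivity)
- P(-|¬D) = 0.8204 (specificity)
- P(+|¬D) = 0.1796 (false positive rate = 1 - specificity)

Step 1: Find P(+)
P(+) = P(+|D)P(D) + P(+|¬D)P(¬D)
     = 0.9300 × 0.0389 + 0.1796 × 0.9611
     = 0.03617700 + 0.17261356
     = 0.20879056

Step 2: Apply Bayes' theorem for P(D|+)
P(D|+) = P(+|D)P(D) / P(+)
       = 0.03617700 / 0.20879056
       = 0.1733


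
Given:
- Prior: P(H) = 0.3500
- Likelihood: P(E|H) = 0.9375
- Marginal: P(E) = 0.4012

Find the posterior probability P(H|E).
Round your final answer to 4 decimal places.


Using Bayes' theorem:

P(H|E) = P(E|H) × P(H) / P(E)
       = 0.9375 × 0.3500 / 0.4012
       = 0.32812500 / 0.4012
       = 0.8179

The evidence strengthens our belief in H.
Prior: 0.3500 → Posterior: 0.8179


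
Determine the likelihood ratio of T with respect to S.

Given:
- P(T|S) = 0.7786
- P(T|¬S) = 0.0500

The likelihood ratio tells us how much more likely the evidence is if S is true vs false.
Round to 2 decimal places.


Likelihood Ratio (LR) = P(T|S) / P(T|¬S)

LR = 0.7786 / 0.0500
   = 15.57

The evidence is 15.57 times more likely if S is true than if S is false.
LR > 1, so observing T raises the odds in favor of S.


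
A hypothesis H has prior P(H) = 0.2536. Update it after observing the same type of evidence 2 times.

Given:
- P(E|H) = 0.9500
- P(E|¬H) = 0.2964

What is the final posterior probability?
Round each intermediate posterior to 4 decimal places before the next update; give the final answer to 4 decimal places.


Sequential Bayesian updating:

Initial prior: P(H) = 0.2536

Update 1:
  P(E) = 0.9500 × 0.2536 + 0.2964 × 0.7464 = 0.24092000 + 0.22123296 = 0.46215296
  P(H|E) = 0.24092000 / 0.46215296 = 0.5213

Update 2:
  P(E) = 0.9500 × 0.5213 + 0.2964 × 0.4787 = 0.49523500 + 0.14188668 = 0.63712168
  P(H|E) = 0.49523500 / 0.63712168 = 0.7773

Final posterior: 0.7773


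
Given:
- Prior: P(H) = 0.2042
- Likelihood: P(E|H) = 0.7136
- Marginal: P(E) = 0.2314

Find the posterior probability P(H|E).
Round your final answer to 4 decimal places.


Using Bayes' theorem:

P(H|E) = P(E|H) × P(H) / P(E)
       = 0.7136 × 0.2042 / 0.2314
       = 0.14571712 / 0.2314
       = 0.6297

The evidence strengthens our belief in H.
Prior: 0.2042 → Posterior: 0.6297


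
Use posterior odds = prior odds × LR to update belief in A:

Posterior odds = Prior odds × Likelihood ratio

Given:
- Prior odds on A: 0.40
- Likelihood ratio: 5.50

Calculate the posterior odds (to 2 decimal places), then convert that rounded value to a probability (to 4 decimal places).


Step 1: Calculate posterior odds
Posterior odds = Prior odds × LR
               = 0.40 × 5.50
               = 2.20

Step 2: Convert to probability
P(A|E) = Posterior odds / (1 + Posterior odds)
       = 2.20 / (1 + 2.20)
       = 2.20 / 3.20
       = 0.6875

The evidence increased P(A) from 0.2857 to 0.6875.


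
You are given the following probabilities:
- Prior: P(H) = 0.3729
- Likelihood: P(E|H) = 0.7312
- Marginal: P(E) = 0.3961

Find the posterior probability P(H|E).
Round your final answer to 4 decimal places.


Using Bayes' theorem:

P(H|E) = P(E|H) × P(H) / P(E)
       = 0.7312 × 0.3729 / 0.3961
       = 0.27266448 / 0.3961
       = 0.6884

The evidence strengthens our belief in H.
Prior: 0.3729 → Posterior: 0.6884


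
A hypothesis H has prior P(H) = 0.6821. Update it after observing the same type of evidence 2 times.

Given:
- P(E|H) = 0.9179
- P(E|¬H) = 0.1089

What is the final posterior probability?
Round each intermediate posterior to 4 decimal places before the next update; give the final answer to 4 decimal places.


Sequential Bayesian updating:

Initial prior: P(H) = 0.6821

Update 1:
  P(E) = 0.9179 × 0.6821 + 0.1089 × 0.3179 = 0.62609959 + 0.03461931 = 0.66071890
  P(H|E) = 0.62609959 / 0.66071890 = 0.9476

Update 2:
  P(E) = 0.9179 × 0.9476 + 0.1089 × 0.0524 = 0.86980204 + 0.00570636 = 0.87550840
  P(H|E) = 0.86980204 / 0.87550840 = 0.9935

Final posterior: 0.9935


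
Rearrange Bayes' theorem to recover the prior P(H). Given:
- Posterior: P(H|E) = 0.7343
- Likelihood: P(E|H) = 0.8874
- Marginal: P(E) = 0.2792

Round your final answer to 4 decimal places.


From Bayes' theorem: P(H|E) = P(E|H) × P(H) / P(E)

Rearranging for P(H):
P(H) = P(H|E) × P(E) / P(E|H)
     = 0.7343 × 0.2792 / 0.8874
     = 0.20501656 / 0.8874
     = 0.2310


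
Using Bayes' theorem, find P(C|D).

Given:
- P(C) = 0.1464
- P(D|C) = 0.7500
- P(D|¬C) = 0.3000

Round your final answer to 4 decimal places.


Bayes' theorem: P(C|D) = P(D|C) × P(C) / P(D)

Step 1: Calculate P(D) using law of total probability
P(D) = P(D|C)P(C) + P(D|¬C)P(¬C)
     = 0.7500 × 0.1464 + 0.3000 × 0.8536
     = 0.10980000 + 0.25608000
     = 0.36588000

Step 2: Apply Bayes' theorem
P(C|D) = P(D|C) × P(C) / P(D)
       = 0.10980000 / 0.36588000
       = 0.3001


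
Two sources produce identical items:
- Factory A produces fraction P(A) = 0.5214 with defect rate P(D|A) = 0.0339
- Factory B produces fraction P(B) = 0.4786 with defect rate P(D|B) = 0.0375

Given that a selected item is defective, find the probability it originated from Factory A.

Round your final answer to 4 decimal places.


Let A = from Factory A, D = defective

Given:
- P(A) = 0.5214, P(B) = 0.4786
- P(D|A) = 0.0339, P(D|B) = 0.0375

Step 1: Find P(D)
P(D) = P(D|A)P(A) + P(D|B)P(B)
     = 0.0339 × 0.5214 + 0.0375 × 0.4786
     = 0.01767546 + 0.01794750
     = 0.03562296

Step 2: Apply Bayes' theorem
P(A|D) = P(D|A)P(A) / P(D)
       = 0.01767546 / 0.03562296
       = 0.4962


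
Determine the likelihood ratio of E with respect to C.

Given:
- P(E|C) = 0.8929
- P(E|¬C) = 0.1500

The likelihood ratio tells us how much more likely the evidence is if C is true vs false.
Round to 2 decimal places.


Likelihood Ratio (LR) = P(E|C) / P(E|¬C)

LR = 0.8929 / 0.1500
   = 5.95

The evidence is 5.95 times more likely if C is true than if C is false.
LR > 1, so observing E raises the odds in favor of C.


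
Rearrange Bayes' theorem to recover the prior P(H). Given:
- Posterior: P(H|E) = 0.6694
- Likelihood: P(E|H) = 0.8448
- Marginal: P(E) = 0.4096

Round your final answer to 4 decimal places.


From Bayes' theorem: P(H|E) = P(E|H) × P(H) / P(E)

Rearranging for P(H):
P(H) = P(H|E) × P(E) / P(E|H)
     = 0.6694 × 0.4096 / 0.8448
     = 0.27418624 / 0.8448
     = 0.3246


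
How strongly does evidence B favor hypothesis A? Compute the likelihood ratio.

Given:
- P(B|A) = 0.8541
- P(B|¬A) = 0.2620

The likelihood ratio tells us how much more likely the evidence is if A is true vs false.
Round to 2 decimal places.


Likelihood Ratio (LR) = P(B|A) / P(B|¬A)

LR = 0.8541 / 0.2620
   = 3.26

The evidence is 3.26 times more likely if A is true than if A is false.
Because LR exceeds 1, B is evidence for A.
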